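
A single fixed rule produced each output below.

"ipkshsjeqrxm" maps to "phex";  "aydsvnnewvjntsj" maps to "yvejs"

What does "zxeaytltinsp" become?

xyts

Rule — keep one character in every 3, starting at position 2 (positions 2nd, 5th, 8th, ...).
So "zxeaytltinsp" becomes "xyts".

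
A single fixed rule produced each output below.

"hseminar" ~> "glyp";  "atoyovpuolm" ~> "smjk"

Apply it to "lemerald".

pyjb

Each output is the input with this applied: shift every letter 2 places backward in the alphabet (wrapping around), then keep only the last 4 characters.
For "lemerald" the result is "pyjb".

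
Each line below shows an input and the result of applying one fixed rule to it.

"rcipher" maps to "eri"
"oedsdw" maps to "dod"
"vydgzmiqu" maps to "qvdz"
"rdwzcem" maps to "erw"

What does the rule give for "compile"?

lcm

The rule is to move the last 3 characters to the front (rotate right by 3), then keep every other character starting from the second (positions 2nd, 4th, 6th, ...).
On "compile" that produces "lcm".
(Check on "rdwzcem": → "cemrdwz" → "erw" ✓)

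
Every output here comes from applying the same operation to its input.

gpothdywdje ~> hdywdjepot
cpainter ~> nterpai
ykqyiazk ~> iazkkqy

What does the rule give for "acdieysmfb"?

eysmfbcdi

The transformation: delete the first character, then move the first 3 characters to the end (rotate left by 3).
On "acdieysmfb": the first step gives "cdieysmfb", and the second then gives "eysmfbcdi".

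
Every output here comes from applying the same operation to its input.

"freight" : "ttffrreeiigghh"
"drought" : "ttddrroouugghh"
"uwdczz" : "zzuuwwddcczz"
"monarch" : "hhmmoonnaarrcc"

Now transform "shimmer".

Each output is the input with this applied: move the last character to the front, then double every character.
On "shimmer" that produces "rrsshhiimmmmee".

rrsshhiimmmmee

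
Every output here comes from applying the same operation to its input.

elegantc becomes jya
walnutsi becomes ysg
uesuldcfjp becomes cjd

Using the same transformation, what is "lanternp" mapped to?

The pattern: shift every letter 2 places backward in the alphabet (wrapping around), then keep one character in every 3, starting at position 2 (positions 2nd, 5th, 8th, ...).
"lanternp" → "jylrcpln" → "ycn".
(Check on "walnutsi": → "uyjlsrqg" → "ysg" ✓)

ycn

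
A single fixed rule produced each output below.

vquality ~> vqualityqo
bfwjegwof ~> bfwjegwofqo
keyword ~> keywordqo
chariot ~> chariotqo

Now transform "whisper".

whisperqo

The pattern: append "qo".
Applying that to "whisper" gives "whisperqo".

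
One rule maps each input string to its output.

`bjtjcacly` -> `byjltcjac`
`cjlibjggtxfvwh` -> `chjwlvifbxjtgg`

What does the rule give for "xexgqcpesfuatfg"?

xgefxtgaqucfpse

Each output is the input with this applied: take characters alternately from the front and the back (1st, last, 2nd, 2nd-last, ...).
"xexgqcpesfuatfg" → "xgefxtgaqucfpse".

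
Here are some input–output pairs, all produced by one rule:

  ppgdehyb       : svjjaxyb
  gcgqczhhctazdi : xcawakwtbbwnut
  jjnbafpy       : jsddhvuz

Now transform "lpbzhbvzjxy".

The rule is to shift every letter 6 places backward in the alphabet (wrapping around), then move the last 2 characters to the front (rotate right by 2).
Working it through for "lpbzhbvzjxy": intermediate "fjvtbvptdrs", final "rsfjvtbvptd".

rsfjvtbvptd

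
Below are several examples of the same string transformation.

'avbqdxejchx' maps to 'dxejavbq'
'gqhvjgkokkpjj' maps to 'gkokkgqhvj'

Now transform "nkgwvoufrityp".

oufrinkgwv

What's happening: delete the last 3 characters, then swap the front and back halves of the string.
So "nkgwvoufrityp" becomes "oufrinkgwv".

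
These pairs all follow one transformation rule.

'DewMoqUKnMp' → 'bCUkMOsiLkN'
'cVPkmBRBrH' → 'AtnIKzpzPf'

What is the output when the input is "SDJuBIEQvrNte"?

qbhSzgcoTPlRC

What's happening: shift every letter 2 places backward in the alphabet (wrapping around), then flip the case of every letter.
Starting from "SDJuBIEQvrNte": after the first operation, "QBHsZGCOtpLrc"; after the second, "qbhSzgcoTPlRC".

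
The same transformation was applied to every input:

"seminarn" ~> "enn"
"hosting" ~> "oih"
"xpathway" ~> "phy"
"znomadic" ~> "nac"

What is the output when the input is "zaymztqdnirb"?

azdr

The pattern: move the first character to the end, then keep one character in every 3, starting at position 1 (positions 1st, 4th, 7th, ...).
Applying that to "zaymztqdnirb" gives "azdr".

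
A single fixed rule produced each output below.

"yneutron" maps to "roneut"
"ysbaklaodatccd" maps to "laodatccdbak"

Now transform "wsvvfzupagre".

zupagrevvf

The transformation: delete the first 2 characters, then move the first 3 characters to the end (rotate left by 3).
"wsvvfzupagre" → "vvfzupagre" → "zupagrevvf".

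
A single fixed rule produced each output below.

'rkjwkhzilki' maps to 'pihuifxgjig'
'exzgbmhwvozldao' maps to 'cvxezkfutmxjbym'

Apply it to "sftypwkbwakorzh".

What's happening: shift every letter 2 places backward in the alphabet (wrapping around).
For "sftypwkbwakorzh" the result is "qdrwnuizuyimpxf".

qdrwnuizuyimpxf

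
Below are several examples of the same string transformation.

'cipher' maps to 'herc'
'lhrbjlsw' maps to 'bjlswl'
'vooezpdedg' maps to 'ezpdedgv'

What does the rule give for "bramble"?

The pattern: move the first 3 characters to the end (rotate left by 3), then delete the last 2 characters.
Applying that to "bramble" gives "mbleb".

mbleb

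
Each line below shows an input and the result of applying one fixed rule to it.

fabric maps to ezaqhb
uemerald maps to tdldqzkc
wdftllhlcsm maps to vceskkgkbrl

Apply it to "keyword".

The transformation: shift every letter 1 place backward in the alphabet (wrapping around).
Doing the same to "keyword": "jdxvnqc".

jdxvnqc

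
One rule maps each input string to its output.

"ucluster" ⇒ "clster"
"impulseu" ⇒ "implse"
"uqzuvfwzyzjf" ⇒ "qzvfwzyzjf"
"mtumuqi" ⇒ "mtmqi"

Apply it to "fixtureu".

Looking at the pairs, the operation is to remove every "u".
So "fixtureu" becomes "fixtre".

fixtre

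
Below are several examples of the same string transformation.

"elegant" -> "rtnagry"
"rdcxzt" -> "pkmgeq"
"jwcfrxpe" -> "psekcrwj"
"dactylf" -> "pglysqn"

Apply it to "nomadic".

znqvpab

The transformation: move the first 2 characters to the end (rotate left by 2), then shift every letter 13 places forward in the alphabet (wrapping around) — i.e. ROT13.
Doing the same to "nomadic": "znqvpab".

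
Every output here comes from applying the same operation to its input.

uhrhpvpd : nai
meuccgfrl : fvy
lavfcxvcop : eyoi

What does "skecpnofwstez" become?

lvhls

Looking at the pairs, the operation is to shift every letter 7 places backward in the alphabet (wrapping around), then keep one character in every 3, starting at position 1 (positions 1st, 4th, 7th, ...).
On "skecpnofwstez": the first step gives "ldxvighyplmxs", and the second then gives "lvhls".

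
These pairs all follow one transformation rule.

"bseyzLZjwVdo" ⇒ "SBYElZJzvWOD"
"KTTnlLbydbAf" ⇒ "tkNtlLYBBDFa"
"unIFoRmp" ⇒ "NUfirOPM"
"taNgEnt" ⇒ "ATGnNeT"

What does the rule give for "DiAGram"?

What's happening: swap each adjacent pair of characters (1↔2, 3↔4, ...), then flip the case of every letter.
"DiAGram" → "iDGAarm" → "IdgaARM".

IdgaARM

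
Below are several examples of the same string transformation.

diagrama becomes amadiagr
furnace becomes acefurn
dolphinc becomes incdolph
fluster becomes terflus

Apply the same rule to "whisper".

The rule is to move the last 3 characters to the front (rotate right by 3).
Doing the same to "whisper": "perwhis".

perwhis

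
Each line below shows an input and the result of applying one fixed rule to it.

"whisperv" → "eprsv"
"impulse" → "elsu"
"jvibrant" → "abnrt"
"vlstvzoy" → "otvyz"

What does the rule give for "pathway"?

Each output is the input with this applied: delete the first 3 characters, then sort the characters into alphabetical order.
Working it through for "pathway": intermediate "hway", final "ahwy".

ahwy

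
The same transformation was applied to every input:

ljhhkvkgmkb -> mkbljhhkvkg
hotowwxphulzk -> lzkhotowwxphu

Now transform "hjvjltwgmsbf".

In each case the input is transformed by: move the last 3 characters to the front (rotate right by 3).
For "hjvjltwgmsbf" the result is "sbfhjvjltwgm".

sbfhjvjltwgm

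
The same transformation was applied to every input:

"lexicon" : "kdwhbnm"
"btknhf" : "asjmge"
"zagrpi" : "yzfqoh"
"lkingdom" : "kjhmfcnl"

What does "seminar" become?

rdlhmzq

The pattern: shift every letter 1 place backward in the alphabet (wrapping around).
"seminar" → "rdlhmzq".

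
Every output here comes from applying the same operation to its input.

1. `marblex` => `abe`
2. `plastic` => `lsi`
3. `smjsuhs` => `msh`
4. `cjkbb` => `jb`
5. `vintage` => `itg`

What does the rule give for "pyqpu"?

The pattern: keep every other character starting from the second (positions 2nd, 4th, 6th, ...).
Doing the same to "pyqpu": "yp".

yp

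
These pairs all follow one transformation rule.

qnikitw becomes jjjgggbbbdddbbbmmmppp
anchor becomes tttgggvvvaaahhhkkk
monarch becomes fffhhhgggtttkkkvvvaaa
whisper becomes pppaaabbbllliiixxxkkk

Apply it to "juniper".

The pattern: shift every letter 7 places backward in the alphabet (wrapping around), then repeat every character 3 times.
Working it through for "juniper": intermediate "cngbixk", final "cccnnngggbbbiiixxxkkk".

cccnnngggbbbiiixxxkkk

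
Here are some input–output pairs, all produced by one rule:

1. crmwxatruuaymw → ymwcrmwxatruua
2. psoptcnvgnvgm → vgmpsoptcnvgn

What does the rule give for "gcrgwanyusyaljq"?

ljqgcrgwanyusya

The rule is to move the last 3 characters to the front (rotate right by 3).
Applying that to "gcrgwanyusyaljq" gives "ljqgcrgwanyusya".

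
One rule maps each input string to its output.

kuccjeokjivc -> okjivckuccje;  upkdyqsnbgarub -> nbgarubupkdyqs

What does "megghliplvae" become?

Each output is the input with this applied: swap the front and back halves of the string.
For "megghliplvae" the result is "iplvaemegghl".

iplvaemegghl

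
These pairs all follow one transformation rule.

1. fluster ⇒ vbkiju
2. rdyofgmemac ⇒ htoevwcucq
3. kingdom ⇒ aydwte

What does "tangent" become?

Looking at the pairs, the operation is to shift every letter 10 places backward in the alphabet (wrapping around), then delete the last character.
So "tangent" becomes "jqdwud".
(Check on "kingdom": → "aydwtec" → "aydwte" ✓)

jqdwud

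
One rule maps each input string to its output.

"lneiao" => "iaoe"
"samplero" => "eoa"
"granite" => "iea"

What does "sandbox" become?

The pattern: move the last 3 characters to the front (rotate right by 3), then keep only the vowels.
Starting from "sandbox": after the first operation, "boxsand"; after the second, "oa".

oa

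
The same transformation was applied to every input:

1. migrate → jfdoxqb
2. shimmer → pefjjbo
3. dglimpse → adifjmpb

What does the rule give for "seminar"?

pbjfkxo

Each output is the input with this applied: shift every letter 3 places backward in the alphabet (wrapping around).
Doing the same to "seminar": "pbjfkxo".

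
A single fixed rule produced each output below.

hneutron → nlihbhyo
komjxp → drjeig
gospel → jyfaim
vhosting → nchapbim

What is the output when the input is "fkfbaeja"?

uyduzezv

The pattern: swap the front and back halves of the string, then shift every letter 6 places backward in the alphabet (wrapping around).
For "fkfbaeja" the result is "uyduzezv".
(Check on "hneutron": → "tronhneu" → "nlihbhyo" ✓)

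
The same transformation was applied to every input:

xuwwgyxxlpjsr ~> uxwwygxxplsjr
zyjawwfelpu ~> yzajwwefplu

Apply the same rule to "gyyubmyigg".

yguymbiygg

In each case the input is transformed by: swap each adjacent pair of characters (1↔2, 3↔4, ...).
"gyyubmyigg" → "yguymbiygg".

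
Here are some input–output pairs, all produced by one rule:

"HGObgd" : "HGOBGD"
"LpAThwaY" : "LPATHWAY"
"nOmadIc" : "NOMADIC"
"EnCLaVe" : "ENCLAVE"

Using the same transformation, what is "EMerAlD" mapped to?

EMERALD

Looking at the pairs, the operation is to convert every letter to uppercase.
For "EMerAlD" the result is "EMERALD".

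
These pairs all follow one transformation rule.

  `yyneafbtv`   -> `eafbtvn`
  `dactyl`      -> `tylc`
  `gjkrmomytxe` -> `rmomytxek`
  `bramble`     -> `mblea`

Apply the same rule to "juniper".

Rule — delete the first 2 characters, then move the first character to the end.
"juniper" → "niper" → "ipern".

ipern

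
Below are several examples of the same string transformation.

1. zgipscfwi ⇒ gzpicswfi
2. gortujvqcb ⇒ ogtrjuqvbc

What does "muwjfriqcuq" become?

umjwrfqiucq

Looking at the pairs, the operation is to swap each adjacent pair of characters (1↔2, 3↔4, ...).
For "muwjfriqcuq" the result is "umjwrfqiucq".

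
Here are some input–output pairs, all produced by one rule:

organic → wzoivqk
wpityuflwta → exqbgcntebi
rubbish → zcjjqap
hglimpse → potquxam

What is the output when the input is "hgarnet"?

Looking at the pairs, the operation is to shift every letter 8 places forward in the alphabet (wrapping around).
So "hgarnet" becomes "poizvmb".

poizvmb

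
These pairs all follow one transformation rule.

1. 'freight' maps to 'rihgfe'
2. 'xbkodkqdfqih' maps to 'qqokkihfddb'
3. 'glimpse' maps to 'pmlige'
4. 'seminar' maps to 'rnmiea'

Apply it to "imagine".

The pattern: sort the characters into reverse alphabetical order, then delete the first character.
Applying both steps to "imagine": "nmiigea", then "miigea".

miigea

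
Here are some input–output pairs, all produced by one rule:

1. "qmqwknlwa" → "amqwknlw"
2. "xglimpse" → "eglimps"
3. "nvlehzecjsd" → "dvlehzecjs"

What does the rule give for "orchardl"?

lrchard

In each case the input is transformed by: delete the first character, then move the last character to the front.
"orchardl" → "rchardl" → "lrchard".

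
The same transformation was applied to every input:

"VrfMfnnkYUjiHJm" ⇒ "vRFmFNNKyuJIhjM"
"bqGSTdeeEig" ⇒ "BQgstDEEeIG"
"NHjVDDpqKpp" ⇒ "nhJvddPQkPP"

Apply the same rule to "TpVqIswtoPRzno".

tPvQiSWTOprZNO

What's happening: flip the case of every letter.
Doing the same to "TpVqIswtoPRzno": "tPvQiSWTOprZNO".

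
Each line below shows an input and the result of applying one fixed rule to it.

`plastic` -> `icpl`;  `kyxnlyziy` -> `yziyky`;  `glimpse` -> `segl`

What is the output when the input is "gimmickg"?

ckggi

The pattern: move the first 2 characters to the end (rotate left by 2), then delete the first 3 characters.
"gimmickg" → "mmickggi" → "ckggi".
(Check on "glimpse": → "impsegl" → "segl" ✓)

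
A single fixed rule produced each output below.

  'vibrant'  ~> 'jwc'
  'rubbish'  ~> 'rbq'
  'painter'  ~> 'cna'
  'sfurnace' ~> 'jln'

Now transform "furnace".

jln

Each output is the input with this applied: shift every letter 9 places forward in the alphabet (wrapping around), then keep only the last 3 characters.
Working it through for "furnace": intermediate "odawjln", final "jln".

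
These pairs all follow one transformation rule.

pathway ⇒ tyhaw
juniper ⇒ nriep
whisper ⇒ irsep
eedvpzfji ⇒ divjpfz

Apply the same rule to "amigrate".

The pattern: delete the first 2 characters, then take characters alternately from the front and the back (1st, last, 2nd, 2nd-last, ...).
Working it through for "amigrate": intermediate "igrate", final "iegtra".

iegtra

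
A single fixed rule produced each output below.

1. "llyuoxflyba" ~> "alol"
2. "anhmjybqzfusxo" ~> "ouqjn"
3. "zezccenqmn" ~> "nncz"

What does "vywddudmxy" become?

Looking at the pairs, the operation is to reverse the string, then keep one character in every 3, starting at position 1 (positions 1st, 4th, 7th, ...).
For "vywddudmxy" the result is "yddv".

yddv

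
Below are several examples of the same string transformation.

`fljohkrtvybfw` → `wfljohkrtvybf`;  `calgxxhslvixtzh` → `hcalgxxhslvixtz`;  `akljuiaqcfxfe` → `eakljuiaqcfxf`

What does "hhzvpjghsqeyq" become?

qhhzvpjghsqey

The pattern: move the last character to the front.
For "hhzvpjghsqeyq" the result is "qhhzvpjghsqey".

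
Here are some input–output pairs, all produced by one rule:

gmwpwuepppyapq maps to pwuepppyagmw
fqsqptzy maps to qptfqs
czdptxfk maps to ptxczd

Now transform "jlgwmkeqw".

The transformation: delete the last 2 characters, then move the first 3 characters to the end (rotate left by 3).
So "jlgwmkeqw" becomes "wmkejlg".

wmkejlg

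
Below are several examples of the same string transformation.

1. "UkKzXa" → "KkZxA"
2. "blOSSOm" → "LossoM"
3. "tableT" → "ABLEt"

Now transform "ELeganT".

lEGANt

The pattern: flip the case of every letter, then delete the first character.
Starting from "ELeganT": after the first operation, "elEGANt"; after the second, "lEGANt".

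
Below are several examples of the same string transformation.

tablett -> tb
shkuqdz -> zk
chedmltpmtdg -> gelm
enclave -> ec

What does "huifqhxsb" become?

bih

Each output is the input with this applied: move the last 3 characters to the front (rotate right by 3), then keep one character in every 3, starting at position 3 (positions 3rd, 6th, 9th, ...).
Starting from "huifqhxsb": after the first operation, "xsbhuifqh"; after the second, "bih".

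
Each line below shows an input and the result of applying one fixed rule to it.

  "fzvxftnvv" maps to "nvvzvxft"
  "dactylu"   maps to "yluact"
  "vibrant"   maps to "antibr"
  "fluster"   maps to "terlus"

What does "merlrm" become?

lrmer

What's happening: delete the first character, then move the last 3 characters to the front (rotate right by 3).
For "merlrm", step one produces "erlrm"; step two turns that into "lrmer".
(Check on "fzvxftnvv": → "zvxftnvv" → "nvvzvxft" ✓)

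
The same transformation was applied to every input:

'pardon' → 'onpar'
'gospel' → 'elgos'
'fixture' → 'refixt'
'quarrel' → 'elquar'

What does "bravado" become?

dobrav

The transformation: move the last 3 characters to the front (rotate right by 3), then delete the first character.
"bravado" → "adobrav" → "dobrav".
(Check on "fixture": → "urefixt" → "refixt" ✓)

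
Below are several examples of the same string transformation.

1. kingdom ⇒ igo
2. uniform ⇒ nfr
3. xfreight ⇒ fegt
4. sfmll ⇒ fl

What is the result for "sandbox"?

ado

The transformation: keep every other character starting from the second (positions 2nd, 4th, 6th, ...).
"sandbox" → "ado".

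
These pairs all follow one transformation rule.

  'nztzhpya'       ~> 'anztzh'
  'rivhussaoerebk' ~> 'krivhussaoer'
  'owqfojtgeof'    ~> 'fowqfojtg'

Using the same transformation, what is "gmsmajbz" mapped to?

The pattern: move the last 3 characters to the front (rotate right by 3), then delete the first 2 characters.
Applying both steps to "gmsmajbz": "jbzgmsma", then "zgmsma".

zgmsma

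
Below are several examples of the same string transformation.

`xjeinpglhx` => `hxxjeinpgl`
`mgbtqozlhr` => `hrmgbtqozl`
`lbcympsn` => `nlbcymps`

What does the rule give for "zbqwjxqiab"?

Looking at the pairs, the operation is to move the first 3 characters to the end (rotate left by 3), then swap the front and back halves of the string.
Working it through for "zbqwjxqiab": intermediate "wjxqiabzbq", final "abzbqwjxqi".

abzbqwjxqi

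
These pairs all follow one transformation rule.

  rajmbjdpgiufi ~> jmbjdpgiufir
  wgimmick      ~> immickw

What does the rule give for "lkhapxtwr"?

hapxtwrl

The transformation: move the first 2 characters to the end (rotate left by 2), then delete the last character.
Applying both steps to "lkhapxtwr": "hapxtwrlk", then "hapxtwrl".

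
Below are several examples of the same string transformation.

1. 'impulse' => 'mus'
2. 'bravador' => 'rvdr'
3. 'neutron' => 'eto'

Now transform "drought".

ruh

Rule — keep every other character starting from the second (positions 2nd, 4th, 6th, ...).
On "drought" that produces "ruh".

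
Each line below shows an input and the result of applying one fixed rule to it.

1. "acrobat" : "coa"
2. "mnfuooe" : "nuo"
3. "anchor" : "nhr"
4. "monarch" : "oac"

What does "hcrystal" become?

cytl

Looking at the pairs, the operation is to keep every other character starting from the second (positions 2nd, 4th, 6th, ...).
Doing the same to "hcrystal": "cytl".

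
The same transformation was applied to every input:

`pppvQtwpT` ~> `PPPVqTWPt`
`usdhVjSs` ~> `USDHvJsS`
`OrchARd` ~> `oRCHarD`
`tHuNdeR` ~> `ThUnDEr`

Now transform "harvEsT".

The pattern: flip the case of every letter.
"harvEsT" → "HARVeSt".

HARVeSt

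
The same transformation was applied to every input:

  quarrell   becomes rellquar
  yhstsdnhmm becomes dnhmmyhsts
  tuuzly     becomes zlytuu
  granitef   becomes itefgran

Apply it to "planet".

The rule is to swap the front and back halves of the string.
Applying that to "planet" gives "netpla".

netpla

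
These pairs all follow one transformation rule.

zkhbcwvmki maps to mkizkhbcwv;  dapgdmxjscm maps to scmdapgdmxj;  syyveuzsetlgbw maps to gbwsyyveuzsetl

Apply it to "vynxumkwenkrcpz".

cpzvynxumkwenkr

Each output is the input with this applied: move the last 3 characters to the front (rotate right by 3).
Applying that to "vynxumkwenkrcpz" gives "cpzvynxumkwenkr".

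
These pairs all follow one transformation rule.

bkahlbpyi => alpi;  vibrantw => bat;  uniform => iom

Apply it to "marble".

Rule — delete the first character, then keep every other character starting from the second (positions 2nd, 4th, 6th, ...).
"marble" → "arble" → "rl".

rl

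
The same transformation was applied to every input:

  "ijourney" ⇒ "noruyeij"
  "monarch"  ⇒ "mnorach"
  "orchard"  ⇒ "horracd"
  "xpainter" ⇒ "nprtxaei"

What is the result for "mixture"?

rtuxeim

In each case the input is transformed by: sort the characters into alphabetical order, then move the first 3 characters to the end (rotate left by 3).
Working it through for "mixture": intermediate "eimrtux", final "rtuxeim".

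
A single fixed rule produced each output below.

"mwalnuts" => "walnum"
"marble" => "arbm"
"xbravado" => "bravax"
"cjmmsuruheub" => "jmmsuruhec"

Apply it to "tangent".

anget

The transformation: delete the last 2 characters, then move the first character to the end.
Starting from "tangent": after the first operation, "tange"; after the second, "anget".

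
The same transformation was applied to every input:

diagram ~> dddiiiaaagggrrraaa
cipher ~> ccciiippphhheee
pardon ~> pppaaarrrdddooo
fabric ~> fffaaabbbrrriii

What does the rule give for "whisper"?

wwwhhhiiissspppeee

Each output is the input with this applied: repeat every character 3 times, then delete the last 3 characters.
On "whisper": the first step gives "wwwhhhiiissspppeeerrr", and the second then gives "wwwhhhiiissspppeee".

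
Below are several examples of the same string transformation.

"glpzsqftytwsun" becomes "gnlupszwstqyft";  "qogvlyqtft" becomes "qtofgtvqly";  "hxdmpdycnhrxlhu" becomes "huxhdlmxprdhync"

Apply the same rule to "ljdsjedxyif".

lfjidysxjde

In each case the input is transformed by: take characters alternately from the front and the back (1st, last, 2nd, 2nd-last, ...).
So "ljdsjedxyif" becomes "lfjidysxjde".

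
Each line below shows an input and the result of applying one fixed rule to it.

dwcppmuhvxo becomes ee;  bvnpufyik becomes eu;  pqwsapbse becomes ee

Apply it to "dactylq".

ia

What's happening: shift every letter 11 places backward in the alphabet (wrapping around), then keep only the vowels.
On "dactylq": the first step gives "sprinaf", and the second then gives "ia".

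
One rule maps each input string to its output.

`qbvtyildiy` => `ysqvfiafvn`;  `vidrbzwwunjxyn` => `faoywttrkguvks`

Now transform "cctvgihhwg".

Each output is the input with this applied: move the first character to the end, then shift every letter 3 places backward in the alphabet (wrapping around).
Starting from "cctvgihhwg": after the first operation, "ctvgihhwgc"; after the second, "zqsdfeetdz".

zqsdfeetdz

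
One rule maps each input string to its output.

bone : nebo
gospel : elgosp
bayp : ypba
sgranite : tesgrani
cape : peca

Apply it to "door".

Rule — move the last 2 characters to the front (rotate right by 2).
For "door" the result is "ordo".

ordo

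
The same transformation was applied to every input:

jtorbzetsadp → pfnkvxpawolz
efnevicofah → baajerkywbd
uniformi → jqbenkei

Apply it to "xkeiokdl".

In each case the input is transformed by: swap each adjacent pair of characters (1↔2, 3↔4, ...), then shift every letter 4 places backward in the alphabet (wrapping around).
For "xkeiokdl", step one produces "kxiekold"; step two turns that into "gteagkhz".
(Check on "efnevicofah": → "feenivocafh" → "baajerkywbd" ✓)

gteagkhz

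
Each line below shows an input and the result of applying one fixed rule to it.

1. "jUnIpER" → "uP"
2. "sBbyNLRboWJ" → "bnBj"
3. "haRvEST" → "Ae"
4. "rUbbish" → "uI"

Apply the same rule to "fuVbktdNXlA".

UKna

What's happening: keep one character in every 3, starting at position 2 (positions 2nd, 5th, 8th, ...), then flip the case of every letter.
Starting from "fuVbktdNXlA": after the first operation, "ukNA"; after the second, "UKna".
(Check on "jUnIpER": → "Up" → "uP" ✓)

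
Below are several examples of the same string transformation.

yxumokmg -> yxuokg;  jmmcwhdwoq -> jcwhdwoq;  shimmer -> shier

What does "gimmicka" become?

giicka

What's happening: remove every "m".
So "gimmicka" becomes "giicka".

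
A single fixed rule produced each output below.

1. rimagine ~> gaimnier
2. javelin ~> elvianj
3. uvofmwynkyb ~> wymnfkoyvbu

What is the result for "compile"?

pimloec

In each case the input is transformed by: take characters alternately from the front and the back (1st, last, 2nd, 2nd-last, ...), then reverse the string.
On "compile": the first step gives "ceolmip", and the second then gives "pimloec".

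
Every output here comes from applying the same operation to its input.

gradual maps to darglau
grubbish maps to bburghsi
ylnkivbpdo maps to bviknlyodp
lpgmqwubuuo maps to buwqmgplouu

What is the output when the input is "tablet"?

battel

The transformation: reverse the string, then move the first 3 characters to the end (rotate left by 3).
For "tablet", step one produces "telbat"; step two turns that into "battel".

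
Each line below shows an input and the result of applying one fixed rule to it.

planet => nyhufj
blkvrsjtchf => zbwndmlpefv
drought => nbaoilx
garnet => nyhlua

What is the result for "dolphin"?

hcbjfix

The pattern: reverse the string, then shift every letter 6 places backward in the alphabet (wrapping around).
Applying that to "dolphin" gives "hcbjfix".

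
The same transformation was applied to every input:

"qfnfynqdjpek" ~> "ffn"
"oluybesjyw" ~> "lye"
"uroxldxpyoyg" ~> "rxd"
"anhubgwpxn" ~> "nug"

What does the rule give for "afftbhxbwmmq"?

fth

What's happening: keep every other character starting from the second (positions 2nd, 4th, 6th, ...), then keep only the first 3 characters.
On "afftbhxbwmmq": the first step gives "fthbmq", and the second then gives "fth".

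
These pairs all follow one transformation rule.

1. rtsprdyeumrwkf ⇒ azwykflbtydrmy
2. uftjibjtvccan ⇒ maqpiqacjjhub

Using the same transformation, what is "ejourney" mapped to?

qvbyulfl

Each output is the input with this applied: shift every letter 7 places forward in the alphabet (wrapping around), then move the first character to the end.
"ejourney" → "qvbyulfl".
(Check on "rtsprdyeumrwkf": → "yazwykflbtydrm" → "azwykflbtydrmy" ✓)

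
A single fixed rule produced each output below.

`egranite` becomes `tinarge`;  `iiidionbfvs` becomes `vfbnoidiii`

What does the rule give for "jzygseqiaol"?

oaiqesgyzj

Rule — delete the last character, then reverse the string.
Applying both steps to "jzygseqiaol": "jzygseqiao", then "oaiqesgyzj".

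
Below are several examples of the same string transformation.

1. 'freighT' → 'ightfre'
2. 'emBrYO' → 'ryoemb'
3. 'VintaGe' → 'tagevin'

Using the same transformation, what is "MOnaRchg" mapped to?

archgmon

In each case the input is transformed by: move the first 3 characters to the end (rotate left by 3), then convert every letter to lowercase.
"MOnaRchg" → "aRchgMOn" → "archgmon".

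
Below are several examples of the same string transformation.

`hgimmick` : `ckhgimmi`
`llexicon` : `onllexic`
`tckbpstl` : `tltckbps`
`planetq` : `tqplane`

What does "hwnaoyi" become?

The rule is to move the last 2 characters to the front (rotate right by 2).
"hwnaoyi" → "yihwnao".

yihwnao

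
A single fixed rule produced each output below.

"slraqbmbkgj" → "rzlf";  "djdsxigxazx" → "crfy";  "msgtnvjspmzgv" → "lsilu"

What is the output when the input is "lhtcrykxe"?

The pattern: shift every letter 1 place backward in the alphabet (wrapping around), then keep one character in every 3, starting at position 1 (positions 1st, 4th, 7th, ...).
Working it through for "lhtcrykxe": intermediate "kgsbqxjwd", final "kbj".

kbj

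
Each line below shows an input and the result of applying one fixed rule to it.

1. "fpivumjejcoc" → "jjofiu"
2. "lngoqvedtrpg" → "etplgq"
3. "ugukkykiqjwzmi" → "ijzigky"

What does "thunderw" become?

What's happening: swap the front and back halves of the string, then keep every other character starting from the first (positions 1st, 3rd, 5th, ...).
Applying that to "thunderw" gives "drtu".

drtu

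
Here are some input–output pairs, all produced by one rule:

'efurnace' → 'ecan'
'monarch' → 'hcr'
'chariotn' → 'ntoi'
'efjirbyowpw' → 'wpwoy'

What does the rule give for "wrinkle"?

Each output is the input with this applied: take characters alternately from the front and the back (1st, last, 2nd, 2nd-last, ...), then keep every other character starting from the second (positions 2nd, 4th, 6th, ...).
Applying both steps to "wrinkle": "werlikn", then "elk".
(Check on "efurnace": → "eefcuarn" → "ecan" ✓)

elk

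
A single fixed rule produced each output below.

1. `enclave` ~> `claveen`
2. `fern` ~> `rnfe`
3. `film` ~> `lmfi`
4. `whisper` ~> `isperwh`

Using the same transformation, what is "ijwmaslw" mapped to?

The pattern: move the first 2 characters to the end (rotate left by 2).
On "ijwmaslw" that produces "wmaslwij".

wmaslwij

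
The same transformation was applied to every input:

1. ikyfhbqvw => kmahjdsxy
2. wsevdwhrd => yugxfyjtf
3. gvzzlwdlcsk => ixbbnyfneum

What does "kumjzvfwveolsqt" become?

Each output is the input with this applied: shift every letter 2 places forward in the alphabet (wrapping around).
On "kumjzvfwveolsqt" that produces "mwolbxhyxgqnusv".

mwolbxhyxgqnusv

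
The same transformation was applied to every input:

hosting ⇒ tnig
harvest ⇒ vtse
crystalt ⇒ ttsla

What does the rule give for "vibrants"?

tsrna

The pattern: delete the first 3 characters, then sort the characters into reverse alphabetical order.
Starting from "vibrants": after the first operation, "rants"; after the second, "tsrna".
(Check on "harvest": → "vest" → "vtse" ✓)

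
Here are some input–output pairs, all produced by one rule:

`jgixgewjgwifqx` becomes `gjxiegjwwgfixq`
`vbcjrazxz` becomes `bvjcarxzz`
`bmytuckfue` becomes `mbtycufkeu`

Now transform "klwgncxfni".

The pattern: swap each adjacent pair of characters (1↔2, 3↔4, ...).
On "klwgncxfni" that produces "lkgwcnfxin".

lkgwcnfxin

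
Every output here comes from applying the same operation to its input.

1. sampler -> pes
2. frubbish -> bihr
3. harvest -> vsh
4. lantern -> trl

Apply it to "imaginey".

Looking at the pairs, the operation is to move the first 2 characters to the end (rotate left by 2), then keep every other character starting from the second (positions 2nd, 4th, 6th, ...).
Applying both steps to "imaginey": "agineyim", then "gnym".

gnym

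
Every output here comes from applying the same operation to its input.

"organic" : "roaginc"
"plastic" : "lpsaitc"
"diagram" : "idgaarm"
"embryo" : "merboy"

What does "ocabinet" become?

The transformation: swap each adjacent pair of characters (1↔2, 3↔4, ...).
Doing the same to "ocabinet": "cobanite".

cobanite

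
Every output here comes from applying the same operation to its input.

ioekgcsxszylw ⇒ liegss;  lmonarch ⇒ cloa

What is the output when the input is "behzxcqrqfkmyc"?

Rule — move the last 3 characters to the front (rotate right by 3), then keep every other character starting from the second (positions 2nd, 4th, 6th, ...).
For "behzxcqrqfkmyc", step one produces "mycbehzxcqrqfk"; step two turns that into "ybhxqqk".

ybhxqqk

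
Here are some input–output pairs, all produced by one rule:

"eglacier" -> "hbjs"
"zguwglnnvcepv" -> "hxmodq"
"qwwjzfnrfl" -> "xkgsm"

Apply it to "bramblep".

snmq

In each case the input is transformed by: shift every letter 1 place forward in the alphabet (wrapping around), then keep every other character starting from the second (positions 2nd, 4th, 6th, ...).
On "bramblep": the first step gives "csbncmfq", and the second then gives "snmq".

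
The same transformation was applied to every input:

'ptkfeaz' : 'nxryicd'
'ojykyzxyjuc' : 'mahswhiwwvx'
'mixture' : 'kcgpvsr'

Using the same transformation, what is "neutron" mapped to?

The pattern: shift every letter 2 places backward in the alphabet (wrapping around), then take characters alternately from the front and the back (1st, last, 2nd, 2nd-last, ...).
For "neutron", step one produces "lcsrpml"; step two turns that into "llcmspr".
(Check on "ptkfeaz": → "nridcyx" → "nxryicd" ✓)

llcmspr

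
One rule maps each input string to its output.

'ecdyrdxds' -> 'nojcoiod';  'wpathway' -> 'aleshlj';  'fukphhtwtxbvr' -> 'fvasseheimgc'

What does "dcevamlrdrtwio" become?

Rule — delete the first character, then shift every letter 11 places forward in the alphabet (wrapping around).
On "dcevamlrdrtwio": the first step gives "cevamlrdrtwio", and the second then gives "npglxwcocehtz".

npglxwcocehtz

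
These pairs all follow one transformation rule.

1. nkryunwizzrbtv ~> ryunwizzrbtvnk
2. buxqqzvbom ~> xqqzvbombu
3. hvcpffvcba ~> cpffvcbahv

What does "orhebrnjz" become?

hebrnjzor

Rule — move the first 2 characters to the end (rotate left by 2).
Doing the same to "orhebrnjz": "hebrnjzor".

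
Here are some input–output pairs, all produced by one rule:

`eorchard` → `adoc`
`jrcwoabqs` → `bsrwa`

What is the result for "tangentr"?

The pattern: move the last 3 characters to the front (rotate right by 3), then keep every other character starting from the first (positions 1st, 3rd, 5th, ...).
Applying both steps to "tangentr": "ntrtange", then "nrag".
(Check on "eorchard": → "ardeorch" → "adoc" ✓)

nrag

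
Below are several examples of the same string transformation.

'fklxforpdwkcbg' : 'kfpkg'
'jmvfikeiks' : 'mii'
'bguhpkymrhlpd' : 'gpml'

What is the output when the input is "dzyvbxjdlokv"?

zbdk

In each case the input is transformed by: keep one character in every 3, starting at position 2 (positions 2nd, 5th, 8th, ...).
"dzyvbxjdlokv" → "zbdk".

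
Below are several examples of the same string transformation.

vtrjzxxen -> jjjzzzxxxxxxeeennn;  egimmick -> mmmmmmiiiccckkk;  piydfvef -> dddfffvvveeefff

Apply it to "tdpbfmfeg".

The transformation: delete the first 3 characters, then repeat every character 3 times.
So "tdpbfmfeg" becomes "bbbfffmmmfffeeeggg".

bbbfffmmmfffeeeggg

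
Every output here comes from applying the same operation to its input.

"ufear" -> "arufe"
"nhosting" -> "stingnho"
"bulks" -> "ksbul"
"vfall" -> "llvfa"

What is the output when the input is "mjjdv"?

dvmjj

Each output is the input with this applied: move the first 3 characters to the end (rotate left by 3).
For "mjjdv" the result is "dvmjj".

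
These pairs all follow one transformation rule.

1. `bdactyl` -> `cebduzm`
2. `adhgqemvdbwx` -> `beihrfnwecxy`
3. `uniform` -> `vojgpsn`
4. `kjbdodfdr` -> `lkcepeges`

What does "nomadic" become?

In each case the input is transformed by: shift every letter 1 place forward in the alphabet (wrapping around).
Applying that to "nomadic" gives "opnbejd".

opnbejd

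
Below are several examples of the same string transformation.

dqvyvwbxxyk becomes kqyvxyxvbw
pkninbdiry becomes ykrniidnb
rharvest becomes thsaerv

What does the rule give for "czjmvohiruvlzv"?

Each output is the input with this applied: take characters alternately from the front and the back (1st, last, 2nd, 2nd-last, ...), then delete the first character.
On "czjmvohiruvlzv": the first step gives "cvzzjlmvvuorhi", and the second then gives "vzzjlmvvuorhi".

vzzjlmvvuorhi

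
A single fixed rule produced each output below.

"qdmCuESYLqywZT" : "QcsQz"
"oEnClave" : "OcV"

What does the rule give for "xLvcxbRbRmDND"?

XCrMd

Looking at the pairs, the operation is to flip the case of every letter, then keep one character in every 3, starting at position 1 (positions 1st, 4th, 7th, ...).
On "xLvcxbRbRmDND": the first step gives "XlVCXBrBrMdnd", and the second then gives "XCrMd".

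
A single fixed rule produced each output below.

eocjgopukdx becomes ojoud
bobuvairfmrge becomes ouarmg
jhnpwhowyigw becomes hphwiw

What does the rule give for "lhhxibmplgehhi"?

hxbpghi

Rule — keep every other character starting from the second (positions 2nd, 4th, 6th, ...).
Doing the same to "lhhxibmplgehhi": "hxbpghi".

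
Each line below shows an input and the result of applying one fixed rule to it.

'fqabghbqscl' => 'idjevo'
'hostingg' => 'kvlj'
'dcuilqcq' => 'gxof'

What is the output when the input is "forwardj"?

Each output is the input with this applied: shift every letter 3 places forward in the alphabet (wrapping around), then keep every other character starting from the first (positions 1st, 3rd, 5th, ...).
On "forwardj": the first step gives "iruzdugm", and the second then gives "iudg".
(Check on "dcuilqcq": → "gfxlotft" → "gxof" ✓)

iudg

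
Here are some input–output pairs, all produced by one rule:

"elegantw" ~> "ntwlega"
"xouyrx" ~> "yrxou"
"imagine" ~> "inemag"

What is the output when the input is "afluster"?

Looking at the pairs, the operation is to delete the first character, then move the last 3 characters to the front (rotate right by 3).
"afluster" → "fluster" → "terflus".
(Check on "elegantw": → "legantw" → "ntwlega" ✓)

terflus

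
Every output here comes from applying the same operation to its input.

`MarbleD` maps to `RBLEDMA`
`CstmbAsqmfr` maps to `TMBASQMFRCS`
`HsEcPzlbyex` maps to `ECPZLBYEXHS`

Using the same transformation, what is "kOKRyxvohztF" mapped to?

In each case the input is transformed by: move the first 2 characters to the end (rotate left by 2), then convert every letter to uppercase.
"kOKRyxvohztF" → "KRYXVOHZTFKO".

KRYXVOHZTFKO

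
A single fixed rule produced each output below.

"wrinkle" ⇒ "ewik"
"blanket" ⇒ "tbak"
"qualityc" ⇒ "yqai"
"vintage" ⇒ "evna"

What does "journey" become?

Rule — keep every other character starting from the first (positions 1st, 3rd, 5th, ...), then move the last character to the front.
For "journey", step one produces "juny"; step two turns that into "yjun".

yjun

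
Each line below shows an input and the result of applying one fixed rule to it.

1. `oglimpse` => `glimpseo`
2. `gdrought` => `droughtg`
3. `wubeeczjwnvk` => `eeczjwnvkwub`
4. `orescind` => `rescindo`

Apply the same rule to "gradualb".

Each output is the input with this applied: move the last 3 characters to the front (rotate right by 3), then swap the front and back halves of the string.
For "gradualb", step one produces "albgradu"; step two turns that into "radualbg".

radualbg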